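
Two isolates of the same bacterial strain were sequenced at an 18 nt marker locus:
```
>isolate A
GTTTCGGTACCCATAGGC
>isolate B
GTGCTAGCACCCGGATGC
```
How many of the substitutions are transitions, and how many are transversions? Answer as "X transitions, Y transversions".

5 transitions, 3 transversions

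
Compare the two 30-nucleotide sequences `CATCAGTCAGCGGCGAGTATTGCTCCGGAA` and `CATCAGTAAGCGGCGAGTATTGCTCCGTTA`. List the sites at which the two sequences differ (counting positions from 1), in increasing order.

8, 28, 29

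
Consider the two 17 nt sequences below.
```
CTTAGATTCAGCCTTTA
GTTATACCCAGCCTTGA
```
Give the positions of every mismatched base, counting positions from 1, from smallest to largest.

Scanning 1-based: 1: C/G; 5: G/T; 7: T/C; 8: T/C; 16: T/G.

1, 5, 7, 8, 16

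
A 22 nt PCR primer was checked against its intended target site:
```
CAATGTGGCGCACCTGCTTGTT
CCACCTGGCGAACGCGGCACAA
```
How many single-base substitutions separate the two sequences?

12

The sequences differ at positions 2, 4, 5, 11, 14, 15, 17, 18, 19, 20, 21, 22 (1-based) — 12 in total.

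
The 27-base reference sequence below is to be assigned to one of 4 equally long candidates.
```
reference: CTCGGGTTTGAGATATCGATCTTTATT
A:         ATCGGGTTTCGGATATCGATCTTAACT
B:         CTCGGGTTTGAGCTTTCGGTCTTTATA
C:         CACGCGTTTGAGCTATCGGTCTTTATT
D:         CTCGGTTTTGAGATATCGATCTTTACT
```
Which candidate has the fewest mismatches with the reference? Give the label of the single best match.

D

Hamming distances to reference — A: 5; B: 4; C: 4; D: 2.
Smallest is D with 2 mismatches.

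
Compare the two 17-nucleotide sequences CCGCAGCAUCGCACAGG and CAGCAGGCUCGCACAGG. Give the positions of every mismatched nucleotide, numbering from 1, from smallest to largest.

Differences at position 2 (C→A), position 7 (C→G), position 8 (A→C).

2, 7, 8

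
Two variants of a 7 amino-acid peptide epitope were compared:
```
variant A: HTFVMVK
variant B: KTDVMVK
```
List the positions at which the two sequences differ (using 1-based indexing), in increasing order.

Differences at position 1 (H→K), position 3 (F→D).

1, 3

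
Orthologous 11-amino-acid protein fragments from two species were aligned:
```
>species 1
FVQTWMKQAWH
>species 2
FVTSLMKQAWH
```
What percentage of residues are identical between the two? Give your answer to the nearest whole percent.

73%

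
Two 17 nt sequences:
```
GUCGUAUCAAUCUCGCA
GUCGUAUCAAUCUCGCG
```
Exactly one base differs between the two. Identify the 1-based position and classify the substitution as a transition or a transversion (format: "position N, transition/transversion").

position 17, transition

The sequences differ only at position 17: A→G (purine→purine), a transition.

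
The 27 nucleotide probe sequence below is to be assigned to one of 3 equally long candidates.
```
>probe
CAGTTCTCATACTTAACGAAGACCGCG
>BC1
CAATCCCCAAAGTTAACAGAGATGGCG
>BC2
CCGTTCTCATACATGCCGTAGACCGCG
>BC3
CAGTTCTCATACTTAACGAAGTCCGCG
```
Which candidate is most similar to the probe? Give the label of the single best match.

BC3

BC1 differs at 9 sites; BC2 differs at 5 sites; BC3 differs at 1 site. The closest is BC3.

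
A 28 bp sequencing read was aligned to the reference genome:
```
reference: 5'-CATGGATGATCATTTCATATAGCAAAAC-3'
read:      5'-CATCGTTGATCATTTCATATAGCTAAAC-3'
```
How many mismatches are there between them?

3

Comparing position by position, 3 positions differ: 4 (G/C), 6 (A/T), 24 (A/T).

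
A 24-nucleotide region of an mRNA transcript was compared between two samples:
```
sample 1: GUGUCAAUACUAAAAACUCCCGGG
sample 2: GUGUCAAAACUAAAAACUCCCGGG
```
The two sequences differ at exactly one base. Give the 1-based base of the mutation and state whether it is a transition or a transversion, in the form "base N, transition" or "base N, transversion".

The sequences differ only at base 8: U→A (pyrimidine→purine), a transversion.

base 8, transversion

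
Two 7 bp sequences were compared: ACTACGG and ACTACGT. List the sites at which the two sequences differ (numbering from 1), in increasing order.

7

Scanning 1-based: 7: G/T.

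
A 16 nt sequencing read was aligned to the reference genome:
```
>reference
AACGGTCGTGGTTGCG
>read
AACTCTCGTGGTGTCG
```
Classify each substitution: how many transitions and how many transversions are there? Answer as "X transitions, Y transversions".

0 transitions, 4 transversions

Transitions (purine↔purine or pyrimidine↔pyrimidine): none.
Transversions (purine↔pyrimidine): 4 G→T, 5 G→C, 13 T→G, 14 G→T.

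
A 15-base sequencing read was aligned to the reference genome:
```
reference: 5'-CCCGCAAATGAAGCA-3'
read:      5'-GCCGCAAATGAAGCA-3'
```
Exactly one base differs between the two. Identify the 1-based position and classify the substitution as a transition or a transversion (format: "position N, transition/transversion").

Position 1 changes C→G. C is a pyrimidine and G is a purine, so this is a transversion.

position 1, transversion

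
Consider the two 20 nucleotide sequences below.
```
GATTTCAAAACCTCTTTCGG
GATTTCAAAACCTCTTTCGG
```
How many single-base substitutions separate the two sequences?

The two sequences are identical at every position.

0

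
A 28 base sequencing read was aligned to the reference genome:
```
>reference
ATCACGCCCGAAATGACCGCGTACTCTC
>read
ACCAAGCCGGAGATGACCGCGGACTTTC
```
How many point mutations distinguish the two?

6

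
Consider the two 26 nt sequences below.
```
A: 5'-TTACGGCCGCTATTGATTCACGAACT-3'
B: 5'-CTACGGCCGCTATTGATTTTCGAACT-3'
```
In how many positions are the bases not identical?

Mismatches (1-based): position 1: T→C; position 19: C→T; position 20: A→T.

3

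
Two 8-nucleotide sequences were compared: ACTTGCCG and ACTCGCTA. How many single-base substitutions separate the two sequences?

Mismatches (1-based): base 4: T→C; base 7: C→T; base 8: G→A.

3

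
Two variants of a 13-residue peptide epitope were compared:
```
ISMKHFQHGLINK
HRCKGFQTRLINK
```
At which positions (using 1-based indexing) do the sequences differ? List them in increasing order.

1, 2, 3, 5, 8, 9

Scanning 1-based: 1: I/H; 2: S/R; 3: M/C; 5: H/G; 8: H/T; 9: G/R.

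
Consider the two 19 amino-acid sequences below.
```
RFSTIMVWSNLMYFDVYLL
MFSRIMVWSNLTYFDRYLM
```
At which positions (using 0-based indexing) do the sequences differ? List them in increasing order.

0, 3, 11, 15, 18

Scanning 0-based: 0: R/M; 3: T/R; 11: M/T; 15: V/R; 18: L/M.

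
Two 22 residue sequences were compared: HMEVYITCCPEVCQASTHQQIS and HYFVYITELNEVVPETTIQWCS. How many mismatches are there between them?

Comparing position by position, 12 positions differ: 2 (M/Y), 3 (E/F), 8 (C/E), 9 (C/L), 10 (P/N), 13 (C/V), 14 (Q/P), 15 (A/E), 16 (S/T), 18 (H/I), 20 (Q/W), 21 (I/C).

12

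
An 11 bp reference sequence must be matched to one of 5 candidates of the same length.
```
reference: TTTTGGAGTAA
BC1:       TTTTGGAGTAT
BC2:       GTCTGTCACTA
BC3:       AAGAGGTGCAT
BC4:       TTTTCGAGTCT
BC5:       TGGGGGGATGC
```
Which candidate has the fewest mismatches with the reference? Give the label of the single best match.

Hamming distances to reference — BC1: 1; BC2: 7; BC3: 7; BC4: 3; BC5: 7.
Smallest is BC1 with 1 mismatch.

BC1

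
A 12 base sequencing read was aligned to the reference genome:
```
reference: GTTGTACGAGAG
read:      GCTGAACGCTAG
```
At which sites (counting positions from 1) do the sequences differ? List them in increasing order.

2, 5, 9, 10

Scanning 1-based: 2: T/C; 5: T/A; 9: A/C; 10: G/T.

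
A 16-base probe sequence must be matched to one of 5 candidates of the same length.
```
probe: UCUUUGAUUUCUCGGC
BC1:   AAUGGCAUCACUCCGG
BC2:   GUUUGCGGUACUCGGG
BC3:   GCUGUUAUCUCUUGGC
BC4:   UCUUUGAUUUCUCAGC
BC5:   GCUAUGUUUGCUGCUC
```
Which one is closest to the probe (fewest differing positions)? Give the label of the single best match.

Hamming distances to probe — BC1: 9; BC2: 8; BC3: 5; BC4: 1; BC5: 7.
Smallest is BC4 with 1 mismatch.

BC4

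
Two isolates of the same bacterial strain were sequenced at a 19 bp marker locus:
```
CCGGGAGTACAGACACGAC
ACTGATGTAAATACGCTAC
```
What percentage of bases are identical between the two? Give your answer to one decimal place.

57.9%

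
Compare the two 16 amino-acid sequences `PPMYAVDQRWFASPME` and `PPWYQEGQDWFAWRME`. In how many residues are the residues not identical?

7

The sequences differ at residues 3, 5, 6, 7, 9, 13, 14 (1-based) — 7 in total.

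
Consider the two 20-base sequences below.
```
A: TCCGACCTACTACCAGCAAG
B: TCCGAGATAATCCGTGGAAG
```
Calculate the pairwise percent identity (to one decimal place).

Mismatches at positions 6, 7, 10, 12, 14, 15, 17 (1-based): 7 of 20.
Identical positions: 13/20 = 65% → 65.0%.

65.0%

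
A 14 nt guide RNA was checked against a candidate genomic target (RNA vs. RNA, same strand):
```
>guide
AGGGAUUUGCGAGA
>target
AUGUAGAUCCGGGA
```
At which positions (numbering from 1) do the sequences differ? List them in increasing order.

2, 4, 6, 7, 9, 12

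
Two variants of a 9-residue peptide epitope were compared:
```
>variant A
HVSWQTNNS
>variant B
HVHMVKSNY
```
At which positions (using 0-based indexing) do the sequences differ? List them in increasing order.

2, 3, 4, 5, 6, 8

Scanning 0-based: 2: S/H; 3: W/M; 4: Q/V; 5: T/K; 6: N/S; 8: S/Y.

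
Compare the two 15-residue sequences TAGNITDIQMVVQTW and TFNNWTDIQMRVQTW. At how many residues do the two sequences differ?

4

Mismatches (1-based): residue 2: A→F; residue 3: G→N; residue 5: I→W; residue 11: V→R.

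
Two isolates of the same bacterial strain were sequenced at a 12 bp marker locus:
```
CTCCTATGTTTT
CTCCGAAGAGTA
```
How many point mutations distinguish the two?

Mismatches (1-based): position 5: T→G; position 7: T→A; position 9: T→A; position 10: T→G; position 12: T→A.

5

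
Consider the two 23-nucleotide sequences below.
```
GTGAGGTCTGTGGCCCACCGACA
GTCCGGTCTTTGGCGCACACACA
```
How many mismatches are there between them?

6

Mismatches (1-based): base 3: G→C; base 4: A→C; base 10: G→T; base 15: C→G; base 19: C→A; base 20: G→C.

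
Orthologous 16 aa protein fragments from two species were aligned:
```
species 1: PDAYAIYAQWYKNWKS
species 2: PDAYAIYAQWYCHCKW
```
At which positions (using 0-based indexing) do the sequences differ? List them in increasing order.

Differences at position 11 (K→C), position 12 (N→H), position 13 (W→C), position 15 (S→W).

11, 12, 13, 15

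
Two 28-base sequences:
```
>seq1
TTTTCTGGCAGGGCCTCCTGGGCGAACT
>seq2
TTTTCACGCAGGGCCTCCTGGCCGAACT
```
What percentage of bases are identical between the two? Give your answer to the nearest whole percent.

89%

3 positions differ (6, 7, 22), so 25 of 28 match: 25/28 = 89.29%.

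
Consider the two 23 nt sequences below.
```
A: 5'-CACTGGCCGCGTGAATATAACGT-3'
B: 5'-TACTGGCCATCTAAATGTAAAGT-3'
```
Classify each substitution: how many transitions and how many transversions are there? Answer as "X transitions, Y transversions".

Mismatches (1-based):
site 1: C→T (pyrimidine→pyrimidine, transition)
site 9: G→A (purine→purine, transition)
site 10: C→T (pyrimidine→pyrimidine, transition)
site 11: G→C (purine→pyrimidine, transversion)
site 13: G→A (purine→purine, transition)
site 17: A→G (purine→purine, transition)
site 21: C→A (pyrimidine→purine, transversion)

5 transitions, 2 transversions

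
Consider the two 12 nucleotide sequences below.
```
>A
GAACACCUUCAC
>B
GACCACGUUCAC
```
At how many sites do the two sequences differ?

2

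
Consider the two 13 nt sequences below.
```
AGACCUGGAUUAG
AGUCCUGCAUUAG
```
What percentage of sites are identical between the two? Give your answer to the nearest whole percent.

85%

Mismatches at positions 3, 8 (1-based): 2 of 13.
Identical positions: 11/13 = 84.62% → 85%.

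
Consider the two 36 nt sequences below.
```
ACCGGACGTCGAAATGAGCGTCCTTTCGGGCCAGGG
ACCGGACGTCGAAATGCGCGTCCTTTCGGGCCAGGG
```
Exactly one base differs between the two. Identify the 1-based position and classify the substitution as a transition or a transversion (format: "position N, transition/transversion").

Position 17 changes A→C. A is a purine and C is a pyrimidine, so this is a transversion.

position 17, transversion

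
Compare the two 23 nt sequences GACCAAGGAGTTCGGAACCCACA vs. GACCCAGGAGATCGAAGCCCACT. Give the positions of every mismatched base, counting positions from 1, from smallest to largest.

5, 11, 15, 17, 23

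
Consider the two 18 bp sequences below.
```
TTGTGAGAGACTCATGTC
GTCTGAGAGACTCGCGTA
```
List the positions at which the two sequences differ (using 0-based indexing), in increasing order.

0, 2, 13, 14, 17

Scanning 0-based: 0: T/G; 2: G/C; 13: A/G; 14: T/C; 17: C/A.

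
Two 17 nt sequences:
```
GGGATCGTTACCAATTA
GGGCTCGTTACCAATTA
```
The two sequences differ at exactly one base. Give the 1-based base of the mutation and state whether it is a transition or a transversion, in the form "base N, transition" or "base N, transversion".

base 4, transversion

Base 4 changes A→C. A is a purine and C is a pyrimidine, so this is a transversion.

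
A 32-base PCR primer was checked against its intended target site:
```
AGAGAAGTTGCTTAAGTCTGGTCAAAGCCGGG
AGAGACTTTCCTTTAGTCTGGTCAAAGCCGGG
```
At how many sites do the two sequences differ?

4

Comparing position by position, 4 sites differ: 6 (A/C), 7 (G/T), 10 (G/C), 14 (A/T).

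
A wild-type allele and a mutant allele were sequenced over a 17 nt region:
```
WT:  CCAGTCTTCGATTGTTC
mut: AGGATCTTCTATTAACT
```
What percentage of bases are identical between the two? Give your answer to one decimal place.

47.1%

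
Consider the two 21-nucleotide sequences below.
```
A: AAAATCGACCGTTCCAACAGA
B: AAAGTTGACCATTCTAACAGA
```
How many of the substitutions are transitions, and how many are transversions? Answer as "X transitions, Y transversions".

Mismatches (1-based):
base 4: A→G (purine→purine, transition)
base 6: C→T (pyrimidine→pyrimidine, transition)
base 11: G→A (purine→purine, transition)
base 15: C→T (pyrimidine→pyrimidine, transition)

4 transitions, 0 transversions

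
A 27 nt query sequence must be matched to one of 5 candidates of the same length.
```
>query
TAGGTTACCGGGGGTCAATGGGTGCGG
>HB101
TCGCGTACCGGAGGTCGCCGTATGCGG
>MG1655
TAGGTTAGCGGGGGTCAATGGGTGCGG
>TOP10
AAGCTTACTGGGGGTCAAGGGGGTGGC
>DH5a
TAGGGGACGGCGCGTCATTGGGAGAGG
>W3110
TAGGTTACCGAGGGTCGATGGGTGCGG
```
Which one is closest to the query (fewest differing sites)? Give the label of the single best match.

Hamming distances to query — HB101: 9; MG1655: 1; TOP10: 8; DH5a: 8; W3110: 2.
Smallest is MG1655 with 1 mismatch.

MG1655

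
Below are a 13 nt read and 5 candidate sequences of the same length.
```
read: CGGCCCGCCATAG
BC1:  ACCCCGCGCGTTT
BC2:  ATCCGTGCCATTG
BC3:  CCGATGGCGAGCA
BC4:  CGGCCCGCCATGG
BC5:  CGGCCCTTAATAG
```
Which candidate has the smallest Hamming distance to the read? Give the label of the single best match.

BC1 differs at 9 positions; BC2 differs at 6 positions; BC3 differs at 8 positions; BC4 differs at 1 position; BC5 differs at 3 positions. The closest is BC4.

BC4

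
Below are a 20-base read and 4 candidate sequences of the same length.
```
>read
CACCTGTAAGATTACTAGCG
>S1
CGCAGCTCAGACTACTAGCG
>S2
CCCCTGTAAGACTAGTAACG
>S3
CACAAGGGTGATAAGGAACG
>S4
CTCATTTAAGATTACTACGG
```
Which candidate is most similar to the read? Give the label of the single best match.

S2

S1 differs at 6 bases; S2 differs at 4 bases; S3 differs at 9 bases; S4 differs at 5 bases. The closest is S2.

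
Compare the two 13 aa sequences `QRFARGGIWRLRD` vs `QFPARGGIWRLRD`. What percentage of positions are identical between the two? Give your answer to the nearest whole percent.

2 positions differ (2, 3), so 11 of 13 match: 11/13 = 84.62%.

85%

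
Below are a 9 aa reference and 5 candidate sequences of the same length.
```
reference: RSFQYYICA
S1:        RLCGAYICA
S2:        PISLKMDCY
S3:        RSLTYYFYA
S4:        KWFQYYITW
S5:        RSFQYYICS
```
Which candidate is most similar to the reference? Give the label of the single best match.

S5

S1 differs at 4 positions; S2 differs at 8 positions; S3 differs at 4 positions; S4 differs at 4 positions; S5 differs at 1 position. The closest is S5.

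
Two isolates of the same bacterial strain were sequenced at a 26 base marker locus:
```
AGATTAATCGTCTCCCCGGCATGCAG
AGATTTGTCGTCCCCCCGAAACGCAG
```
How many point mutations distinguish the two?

6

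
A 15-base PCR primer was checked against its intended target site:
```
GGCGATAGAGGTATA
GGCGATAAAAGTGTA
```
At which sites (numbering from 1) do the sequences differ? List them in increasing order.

8, 10, 13

Scanning 1-based: 8: G/A; 10: G/A; 13: A/G.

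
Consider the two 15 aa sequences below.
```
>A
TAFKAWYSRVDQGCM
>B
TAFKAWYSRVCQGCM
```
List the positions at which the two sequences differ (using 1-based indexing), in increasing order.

11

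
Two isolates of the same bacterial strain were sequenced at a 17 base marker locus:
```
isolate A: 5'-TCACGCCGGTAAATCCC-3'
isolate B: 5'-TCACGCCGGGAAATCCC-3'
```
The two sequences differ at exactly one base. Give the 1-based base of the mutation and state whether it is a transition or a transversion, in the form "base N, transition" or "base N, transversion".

base 10, transversion

Base 10 changes T→G. T is a pyrimidine and G is a purine, so this is a transversion.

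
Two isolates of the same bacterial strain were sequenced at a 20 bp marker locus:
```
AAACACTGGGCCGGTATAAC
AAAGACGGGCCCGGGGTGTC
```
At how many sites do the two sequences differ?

7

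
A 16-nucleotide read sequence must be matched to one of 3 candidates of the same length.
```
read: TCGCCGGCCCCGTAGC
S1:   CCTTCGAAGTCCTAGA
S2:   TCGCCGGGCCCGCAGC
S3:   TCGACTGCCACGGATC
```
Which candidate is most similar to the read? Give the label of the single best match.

S1 differs at 9 sites; S2 differs at 2 sites; S3 differs at 5 sites. The closest is S2.

S2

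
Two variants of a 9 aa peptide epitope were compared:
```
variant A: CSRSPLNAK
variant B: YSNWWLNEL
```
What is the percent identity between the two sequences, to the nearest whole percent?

33%

6 positions differ (1, 3, 4, 5, 8, 9), so 3 of 9 match: 3/9 = 33.33%.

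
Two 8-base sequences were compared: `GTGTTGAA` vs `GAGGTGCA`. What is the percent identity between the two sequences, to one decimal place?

Mismatches at positions 2, 4, 7 (1-based): 3 of 8.
Identical positions: 5/8 = 62.5% → 62.5%.

62.5%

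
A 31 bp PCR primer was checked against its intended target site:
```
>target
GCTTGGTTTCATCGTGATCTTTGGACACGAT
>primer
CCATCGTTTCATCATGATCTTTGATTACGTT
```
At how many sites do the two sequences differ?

Comparing position by position, 8 sites differ: 1 (G/C), 3 (T/A), 5 (G/C), 14 (G/A), 24 (G/A), 25 (A/T), 26 (C/T), 30 (A/T).

8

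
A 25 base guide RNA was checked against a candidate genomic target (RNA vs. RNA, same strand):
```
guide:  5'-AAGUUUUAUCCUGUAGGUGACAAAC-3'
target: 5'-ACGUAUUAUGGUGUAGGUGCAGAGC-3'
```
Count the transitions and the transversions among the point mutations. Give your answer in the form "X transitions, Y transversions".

Transitions (purine↔purine or pyrimidine↔pyrimidine): 22 A→G, 24 A→G.
Transversions (purine↔pyrimidine): 2 A→C, 5 U→A, 10 C→G, 11 C→G, 20 A→C, 21 C→A.

2 transitions, 6 transversions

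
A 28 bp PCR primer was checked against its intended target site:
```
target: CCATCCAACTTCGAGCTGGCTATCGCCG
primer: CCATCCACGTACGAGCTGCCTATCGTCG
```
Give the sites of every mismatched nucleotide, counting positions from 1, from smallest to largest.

Scanning 1-based: 8: A/C; 9: C/G; 11: T/A; 19: G/C; 26: C/T.

8, 9, 11, 19, 26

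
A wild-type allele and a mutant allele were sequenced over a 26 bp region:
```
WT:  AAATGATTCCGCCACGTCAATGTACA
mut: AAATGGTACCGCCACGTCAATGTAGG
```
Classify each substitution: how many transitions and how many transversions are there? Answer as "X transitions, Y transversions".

2 transitions, 2 transversions

Mismatches (1-based):
site 6: A→G (purine→purine, transition)
site 8: T→A (pyrimidine→purine, transversion)
site 25: C→G (pyrimidine→purine, transversion)
site 26: A→G (purine→purine, transition)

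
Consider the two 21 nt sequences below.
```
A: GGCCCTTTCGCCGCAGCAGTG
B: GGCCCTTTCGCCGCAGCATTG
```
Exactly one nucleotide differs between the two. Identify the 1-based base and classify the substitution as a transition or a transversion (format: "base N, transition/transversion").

base 19, transversion

The sequences differ only at base 19: G→T (purine→pyrimidine), a transversion.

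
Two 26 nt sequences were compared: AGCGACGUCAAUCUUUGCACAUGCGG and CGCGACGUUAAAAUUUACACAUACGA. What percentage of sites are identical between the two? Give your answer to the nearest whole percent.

73%

Mismatches at positions 1, 9, 12, 13, 17, 23, 26 (1-based): 7 of 26.
Identical positions: 19/26 = 73.08% → 73%.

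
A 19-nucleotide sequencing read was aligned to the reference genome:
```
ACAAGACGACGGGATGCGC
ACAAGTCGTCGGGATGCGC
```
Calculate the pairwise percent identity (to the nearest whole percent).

89%

2 positions differ (6, 9), so 17 of 19 match: 17/19 = 89.47%.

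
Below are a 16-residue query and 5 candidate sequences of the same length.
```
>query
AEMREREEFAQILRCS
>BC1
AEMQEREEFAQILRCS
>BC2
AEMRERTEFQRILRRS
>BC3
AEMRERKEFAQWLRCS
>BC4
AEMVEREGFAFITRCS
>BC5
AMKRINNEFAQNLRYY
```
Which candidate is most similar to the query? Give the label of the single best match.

BC1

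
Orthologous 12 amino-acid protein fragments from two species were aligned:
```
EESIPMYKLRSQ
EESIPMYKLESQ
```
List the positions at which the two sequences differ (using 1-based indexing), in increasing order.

10

Differences at position 10 (R→E).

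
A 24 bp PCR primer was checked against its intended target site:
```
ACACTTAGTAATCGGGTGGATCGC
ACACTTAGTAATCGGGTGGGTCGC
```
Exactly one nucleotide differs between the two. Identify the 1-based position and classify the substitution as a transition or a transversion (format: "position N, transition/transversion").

position 20, transition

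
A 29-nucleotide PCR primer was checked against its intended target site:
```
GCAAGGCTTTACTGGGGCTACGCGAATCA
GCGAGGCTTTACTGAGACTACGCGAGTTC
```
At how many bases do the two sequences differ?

The sequences differ at bases 3, 15, 17, 26, 28, 29 (1-based) — 6 in total.

6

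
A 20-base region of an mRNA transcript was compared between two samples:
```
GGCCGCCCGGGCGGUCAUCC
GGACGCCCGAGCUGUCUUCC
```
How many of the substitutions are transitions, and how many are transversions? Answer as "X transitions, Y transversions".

Transitions (purine↔purine or pyrimidine↔pyrimidine): 10 G→A.
Transversions (purine↔pyrimidine): 3 C→A, 13 G→U, 17 A→U.

1 transition, 3 transversions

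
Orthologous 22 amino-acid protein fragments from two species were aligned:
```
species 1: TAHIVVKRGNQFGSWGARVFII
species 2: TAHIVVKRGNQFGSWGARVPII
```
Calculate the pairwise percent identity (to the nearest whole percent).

Mismatch at position 20 (1-based): 1 of 22.
Identical positions: 21/22 = 95.45% → 95%.

95%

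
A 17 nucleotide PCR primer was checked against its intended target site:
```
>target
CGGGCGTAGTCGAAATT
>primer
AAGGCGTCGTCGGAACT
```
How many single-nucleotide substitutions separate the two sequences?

5

Comparing position by position, 5 positions differ: 1 (C/A), 2 (G/A), 8 (A/C), 13 (A/G), 16 (T/C).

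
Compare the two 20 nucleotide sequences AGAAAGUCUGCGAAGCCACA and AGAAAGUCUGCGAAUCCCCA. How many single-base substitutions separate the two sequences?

2

The sequences differ at sites 15, 18 (1-based) — 2 in total.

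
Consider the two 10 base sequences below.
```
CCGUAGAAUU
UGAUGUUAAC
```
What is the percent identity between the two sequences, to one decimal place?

Mismatches at positions 1, 2, 3, 5, 6, 7, 9, 10 (1-based): 8 of 10.
Identical positions: 2/10 = 20% → 20.0%.

20.0%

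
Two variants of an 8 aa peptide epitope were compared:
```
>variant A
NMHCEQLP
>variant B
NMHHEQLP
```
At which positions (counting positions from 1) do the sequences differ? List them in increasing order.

4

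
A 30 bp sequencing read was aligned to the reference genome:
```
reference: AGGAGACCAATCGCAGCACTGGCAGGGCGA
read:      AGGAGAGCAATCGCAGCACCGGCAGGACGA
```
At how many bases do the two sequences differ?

3

Mismatches (1-based): base 7: C→G; base 20: T→C; base 27: G→A.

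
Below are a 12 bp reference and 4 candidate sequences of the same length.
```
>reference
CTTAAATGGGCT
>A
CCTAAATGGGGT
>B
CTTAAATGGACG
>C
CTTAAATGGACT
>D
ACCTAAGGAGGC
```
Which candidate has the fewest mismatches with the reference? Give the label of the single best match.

Hamming distances to reference — A: 2; B: 2; C: 1; D: 8.
Smallest is C with 1 mismatch.

C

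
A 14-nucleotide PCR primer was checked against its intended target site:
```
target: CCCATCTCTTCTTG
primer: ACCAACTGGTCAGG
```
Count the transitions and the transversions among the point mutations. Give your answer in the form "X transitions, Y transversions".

0 transitions, 6 transversions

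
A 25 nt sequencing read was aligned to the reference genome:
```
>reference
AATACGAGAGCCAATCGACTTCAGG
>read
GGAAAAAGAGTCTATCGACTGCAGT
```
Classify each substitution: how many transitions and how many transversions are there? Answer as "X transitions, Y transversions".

4 transitions, 5 transversions

Transitions (purine↔purine or pyrimidine↔pyrimidine): 1 A→G, 2 A→G, 6 G→A, 11 C→T.
Transversions (purine↔pyrimidine): 3 T→A, 5 C→A, 13 A→T, 21 T→G, 25 G→T.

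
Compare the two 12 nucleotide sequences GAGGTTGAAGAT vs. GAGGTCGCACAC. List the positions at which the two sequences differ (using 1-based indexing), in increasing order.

6, 8, 10, 12

Scanning 1-based: 6: T/C; 8: A/C; 10: G/C; 12: T/C.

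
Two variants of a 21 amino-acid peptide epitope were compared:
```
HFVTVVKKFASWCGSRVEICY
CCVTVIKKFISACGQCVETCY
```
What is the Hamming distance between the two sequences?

Comparing position by position, 8 positions differ: 1 (H/C), 2 (F/C), 6 (V/I), 10 (A/I), 12 (W/A), 15 (S/Q), 16 (R/C), 19 (I/T).

8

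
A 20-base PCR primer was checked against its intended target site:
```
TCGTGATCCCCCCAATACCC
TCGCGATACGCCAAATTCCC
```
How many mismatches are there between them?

Mismatches (1-based): site 4: T→C; site 8: C→A; site 10: C→G; site 13: C→A; site 17: A→T.

5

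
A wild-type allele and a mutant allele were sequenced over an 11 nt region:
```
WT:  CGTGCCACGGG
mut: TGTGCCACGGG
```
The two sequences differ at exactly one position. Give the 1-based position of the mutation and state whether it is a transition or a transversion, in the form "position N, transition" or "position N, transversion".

The sequences differ only at position 1: C→T (pyrimidine→pyrimidine), a transition.

position 1, transition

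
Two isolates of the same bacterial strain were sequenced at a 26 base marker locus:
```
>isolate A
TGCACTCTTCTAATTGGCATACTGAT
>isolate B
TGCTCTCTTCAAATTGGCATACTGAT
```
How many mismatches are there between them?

2

The sequences differ at bases 4, 11 (1-based) — 2 in total.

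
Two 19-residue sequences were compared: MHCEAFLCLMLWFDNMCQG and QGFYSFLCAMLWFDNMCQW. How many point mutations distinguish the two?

Mismatches (1-based): residue 1: M→Q; residue 2: H→G; residue 3: C→F; residue 4: E→Y; residue 5: A→S; residue 9: L→A; residue 19: G→W.

7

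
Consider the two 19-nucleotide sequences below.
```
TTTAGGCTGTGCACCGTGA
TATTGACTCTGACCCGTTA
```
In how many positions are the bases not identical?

7

Mismatches (1-based): position 2: T→A; position 4: A→T; position 6: G→A; position 9: G→C; position 12: C→A; position 13: A→C; position 18: G→T.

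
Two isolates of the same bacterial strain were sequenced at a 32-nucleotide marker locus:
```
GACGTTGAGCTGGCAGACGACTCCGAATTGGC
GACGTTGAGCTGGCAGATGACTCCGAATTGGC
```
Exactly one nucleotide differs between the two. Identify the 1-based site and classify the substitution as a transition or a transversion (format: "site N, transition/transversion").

site 18, transition

Site 18 changes C→T. C is a pyrimidine and T is a pyrimidine, so this is a transition.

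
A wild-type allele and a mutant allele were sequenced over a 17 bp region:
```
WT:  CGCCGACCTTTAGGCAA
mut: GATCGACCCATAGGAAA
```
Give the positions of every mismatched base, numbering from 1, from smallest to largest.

Differences at position 1 (C→G), position 2 (G→A), position 3 (C→T), position 9 (T→C), position 10 (T→A), position 15 (C→A).

1, 2, 3, 9, 10, 15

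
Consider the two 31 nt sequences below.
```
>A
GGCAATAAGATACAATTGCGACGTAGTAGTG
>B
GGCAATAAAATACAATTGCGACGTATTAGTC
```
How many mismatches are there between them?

The sequences differ at positions 9, 26, 31 (1-based) — 3 in total.

3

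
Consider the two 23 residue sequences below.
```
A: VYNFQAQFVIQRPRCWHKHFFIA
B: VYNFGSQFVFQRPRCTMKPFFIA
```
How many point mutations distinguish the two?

Mismatches (1-based): position 5: Q→G; position 6: A→S; position 10: I→F; position 16: W→T; position 17: H→M; position 19: H→P.

6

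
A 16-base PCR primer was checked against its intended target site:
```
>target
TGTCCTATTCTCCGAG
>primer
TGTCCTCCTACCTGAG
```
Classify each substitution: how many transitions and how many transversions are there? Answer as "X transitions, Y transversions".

Mismatches (1-based):
site 7: A→C (purine→pyrimidine, transversion)
site 8: T→C (pyrimidine→pyrimidine, transition)
site 10: C→A (pyrimidine→purine, transversion)
site 11: T→C (pyrimidine→pyrimidine, transition)
site 13: C→T (pyrimidine→pyrimidine, transition)

3 transitions, 2 transversions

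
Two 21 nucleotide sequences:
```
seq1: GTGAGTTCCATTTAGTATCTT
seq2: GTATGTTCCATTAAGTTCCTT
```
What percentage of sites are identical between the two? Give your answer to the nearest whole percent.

Mismatches at positions 3, 4, 13, 17, 18 (1-based): 5 of 21.
Identical positions: 16/21 = 76.19% → 76%.

76%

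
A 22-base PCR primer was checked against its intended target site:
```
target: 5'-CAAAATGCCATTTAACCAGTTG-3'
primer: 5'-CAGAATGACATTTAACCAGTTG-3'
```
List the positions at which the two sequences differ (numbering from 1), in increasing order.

Scanning 1-based: 3: A/G; 8: C/A.

3, 8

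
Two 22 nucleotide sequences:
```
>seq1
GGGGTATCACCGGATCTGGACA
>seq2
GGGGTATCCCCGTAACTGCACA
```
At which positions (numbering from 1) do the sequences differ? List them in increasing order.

Scanning 1-based: 9: A/C; 13: G/T; 15: T/A; 19: G/C.

9, 13, 15, 19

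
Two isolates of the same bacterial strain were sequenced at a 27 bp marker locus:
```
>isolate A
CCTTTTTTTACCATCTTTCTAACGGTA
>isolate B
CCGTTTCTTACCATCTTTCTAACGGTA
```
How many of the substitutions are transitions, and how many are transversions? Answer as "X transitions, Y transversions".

1 transition, 1 transversion

Mismatches (1-based):
base 3: T→G (pyrimidine→purine, transversion)
base 7: T→C (pyrimidine→pyrimidine, transition)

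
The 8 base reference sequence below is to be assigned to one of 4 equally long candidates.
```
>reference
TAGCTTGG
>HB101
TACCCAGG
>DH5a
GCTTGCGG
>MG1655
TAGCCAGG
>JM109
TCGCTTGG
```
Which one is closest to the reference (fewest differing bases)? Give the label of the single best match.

JM109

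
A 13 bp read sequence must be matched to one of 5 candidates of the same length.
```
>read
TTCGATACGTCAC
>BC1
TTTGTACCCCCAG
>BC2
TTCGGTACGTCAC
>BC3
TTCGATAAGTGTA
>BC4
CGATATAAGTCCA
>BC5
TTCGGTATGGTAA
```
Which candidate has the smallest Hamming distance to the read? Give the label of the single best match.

BC1 differs at 7 sites; BC2 differs at 1 site; BC3 differs at 4 sites; BC4 differs at 7 sites; BC5 differs at 5 sites. The closest is BC2.

BC2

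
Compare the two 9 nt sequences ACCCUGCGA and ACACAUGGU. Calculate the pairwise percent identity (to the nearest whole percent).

44%

5 positions differ (3, 5, 6, 7, 9), so 4 of 9 match: 4/9 = 44.44%.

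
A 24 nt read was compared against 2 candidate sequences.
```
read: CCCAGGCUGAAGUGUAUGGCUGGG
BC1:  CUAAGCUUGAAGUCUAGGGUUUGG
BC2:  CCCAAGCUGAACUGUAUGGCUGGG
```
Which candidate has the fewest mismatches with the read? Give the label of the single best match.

BC1 differs at 8 sites; BC2 differs at 2 sites. The closest is BC2.

BC2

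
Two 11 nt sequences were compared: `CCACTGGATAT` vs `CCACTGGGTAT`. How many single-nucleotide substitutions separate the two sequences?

1

Mismatches (1-based): site 8: A→G.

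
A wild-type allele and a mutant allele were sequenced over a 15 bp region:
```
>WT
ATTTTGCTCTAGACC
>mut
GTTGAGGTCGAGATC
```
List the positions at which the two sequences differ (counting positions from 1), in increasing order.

Scanning 1-based: 1: A/G; 4: T/G; 5: T/A; 7: C/G; 10: T/G; 14: C/T.

1, 4, 5, 7, 10, 14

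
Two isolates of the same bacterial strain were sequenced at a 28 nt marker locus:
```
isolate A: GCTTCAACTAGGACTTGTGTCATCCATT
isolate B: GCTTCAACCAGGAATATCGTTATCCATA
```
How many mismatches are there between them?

Mismatches (1-based): position 9: T→C; position 14: C→A; position 16: T→A; position 17: G→T; position 18: T→C; position 21: C→T; position 28: T→A.

7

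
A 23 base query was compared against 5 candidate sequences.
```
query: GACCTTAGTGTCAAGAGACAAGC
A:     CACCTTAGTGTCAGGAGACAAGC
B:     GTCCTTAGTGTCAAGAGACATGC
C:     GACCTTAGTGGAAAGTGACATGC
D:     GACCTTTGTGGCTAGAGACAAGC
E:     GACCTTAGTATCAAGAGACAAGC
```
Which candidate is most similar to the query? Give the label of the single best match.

E

Hamming distances to query — A: 2; B: 2; C: 4; D: 3; E: 1.
Smallest is E with 1 mismatch.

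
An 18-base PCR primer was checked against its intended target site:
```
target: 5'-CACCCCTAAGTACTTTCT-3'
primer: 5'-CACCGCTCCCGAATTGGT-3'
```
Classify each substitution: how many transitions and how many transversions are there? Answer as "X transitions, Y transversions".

Mismatches (1-based):
site 5: C→G (pyrimidine→purine, transversion)
site 8: A→C (purine→pyrimidine, transversion)
site 9: A→C (purine→pyrimidine, transversion)
site 10: G→C (purine→pyrimidine, transversion)
site 11: T→G (pyrimidine→purine, transversion)
site 13: C→A (pyrimidine→purine, transversion)
site 16: T→G (pyrimidine→purine, transversion)
site 17: C→G (pyrimidine→purine, transversion)

0 transitions, 8 transversions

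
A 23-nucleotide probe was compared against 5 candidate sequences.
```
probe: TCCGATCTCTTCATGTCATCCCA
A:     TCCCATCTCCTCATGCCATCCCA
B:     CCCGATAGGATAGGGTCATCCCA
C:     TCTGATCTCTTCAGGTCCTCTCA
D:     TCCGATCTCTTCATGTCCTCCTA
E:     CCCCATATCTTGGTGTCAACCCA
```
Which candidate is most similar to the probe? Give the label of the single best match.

D

Hamming distances to probe — A: 3; B: 8; C: 4; D: 2; E: 6.
Smallest is D with 2 mismatches.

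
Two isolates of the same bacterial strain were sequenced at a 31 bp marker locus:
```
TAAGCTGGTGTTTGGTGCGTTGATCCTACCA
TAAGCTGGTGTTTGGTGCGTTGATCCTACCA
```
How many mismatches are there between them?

No positions differ; the sequences are identical.

0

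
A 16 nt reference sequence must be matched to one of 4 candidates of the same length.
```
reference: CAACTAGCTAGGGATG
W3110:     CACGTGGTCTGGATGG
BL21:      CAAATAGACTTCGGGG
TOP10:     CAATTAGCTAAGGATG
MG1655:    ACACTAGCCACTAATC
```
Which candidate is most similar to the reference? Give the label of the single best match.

W3110 differs at 9 bases; BL21 differs at 8 bases; TOP10 differs at 2 bases; MG1655 differs at 7 bases. The closest is TOP10.

TOP10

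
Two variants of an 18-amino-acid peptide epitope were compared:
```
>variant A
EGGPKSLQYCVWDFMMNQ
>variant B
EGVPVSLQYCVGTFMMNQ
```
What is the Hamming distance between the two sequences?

The sequences differ at positions 3, 5, 12, 13 (1-based) — 4 in total.

4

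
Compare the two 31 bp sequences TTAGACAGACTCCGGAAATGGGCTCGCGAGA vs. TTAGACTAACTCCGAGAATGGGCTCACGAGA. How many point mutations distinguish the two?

5

The sequences differ at sites 7, 8, 15, 16, 26 (1-based) — 5 in total.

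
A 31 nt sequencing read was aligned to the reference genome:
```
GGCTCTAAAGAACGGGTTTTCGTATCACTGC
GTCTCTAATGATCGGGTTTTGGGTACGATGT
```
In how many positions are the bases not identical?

10

The sequences differ at positions 2, 9, 12, 21, 23, 24, 25, 27, 28, 31 (1-based) — 10 in total.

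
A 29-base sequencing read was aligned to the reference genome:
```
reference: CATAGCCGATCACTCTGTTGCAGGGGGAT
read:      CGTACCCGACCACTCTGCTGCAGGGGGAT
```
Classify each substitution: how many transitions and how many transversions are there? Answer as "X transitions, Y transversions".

Mismatches (1-based):
position 2: A→G (purine→purine, transition)
position 5: G→C (purine→pyrimidine, transversion)
position 10: T→C (pyrimidine→pyrimidine, transition)
position 18: T→C (pyrimidine→pyrimidine, transition)

3 transitions, 1 transversion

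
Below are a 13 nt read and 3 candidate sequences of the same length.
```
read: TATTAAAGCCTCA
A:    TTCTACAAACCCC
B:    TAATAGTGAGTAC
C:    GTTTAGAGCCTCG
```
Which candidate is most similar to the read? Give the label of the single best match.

C

Hamming distances to read — A: 7; B: 7; C: 4.
Smallest is C with 4 mismatches.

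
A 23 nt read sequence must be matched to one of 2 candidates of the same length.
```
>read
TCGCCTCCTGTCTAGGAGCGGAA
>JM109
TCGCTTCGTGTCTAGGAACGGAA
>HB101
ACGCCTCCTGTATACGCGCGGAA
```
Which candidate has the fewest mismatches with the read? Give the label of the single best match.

JM109 differs at 3 sites; HB101 differs at 4 sites. The closest is JM109.

JM109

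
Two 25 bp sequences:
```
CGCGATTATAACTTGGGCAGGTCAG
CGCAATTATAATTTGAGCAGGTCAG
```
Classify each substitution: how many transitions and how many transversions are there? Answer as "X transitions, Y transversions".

3 transitions, 0 transversions

Transitions (purine↔purine or pyrimidine↔pyrimidine): 4 G→A, 12 C→T, 16 G→A.
Transversions (purine↔pyrimidine): none.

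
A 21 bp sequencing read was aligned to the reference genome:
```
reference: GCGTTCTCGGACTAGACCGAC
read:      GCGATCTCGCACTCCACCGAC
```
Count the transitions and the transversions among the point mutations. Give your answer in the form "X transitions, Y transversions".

0 transitions, 4 transversions

Mismatches (1-based):
base 4: T→A (pyrimidine→purine, transversion)
base 10: G→C (purine→pyrimidine, transversion)
base 14: A→C (purine→pyrimidine, transversion)
base 15: G→C (purine→pyrimidine, transversion)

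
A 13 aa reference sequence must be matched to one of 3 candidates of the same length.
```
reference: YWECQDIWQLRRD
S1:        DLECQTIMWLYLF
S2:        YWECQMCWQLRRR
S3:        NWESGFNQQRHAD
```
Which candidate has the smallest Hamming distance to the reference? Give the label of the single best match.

S2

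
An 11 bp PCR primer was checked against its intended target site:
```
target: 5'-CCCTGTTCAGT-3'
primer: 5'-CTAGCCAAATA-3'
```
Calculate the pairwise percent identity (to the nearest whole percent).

9 positions differ (2, 3, 4, 5, 6, 7, 8, 10, 11), so 2 of 11 match: 2/11 = 18.18%.

18%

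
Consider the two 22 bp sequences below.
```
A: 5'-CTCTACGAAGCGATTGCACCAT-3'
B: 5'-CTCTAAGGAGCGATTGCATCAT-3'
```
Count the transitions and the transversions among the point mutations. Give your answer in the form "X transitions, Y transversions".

2 transitions, 1 transversion

Transitions (purine↔purine or pyrimidine↔pyrimidine): 8 A→G, 19 C→T.
Transversions (purine↔pyrimidine): 6 C→A.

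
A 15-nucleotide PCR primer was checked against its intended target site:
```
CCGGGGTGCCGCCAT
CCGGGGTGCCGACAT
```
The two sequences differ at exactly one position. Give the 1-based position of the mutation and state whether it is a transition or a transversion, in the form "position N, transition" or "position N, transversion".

The sequences differ only at position 12: C→A (pyrimidine→purine), a transversion.

position 12, transversion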